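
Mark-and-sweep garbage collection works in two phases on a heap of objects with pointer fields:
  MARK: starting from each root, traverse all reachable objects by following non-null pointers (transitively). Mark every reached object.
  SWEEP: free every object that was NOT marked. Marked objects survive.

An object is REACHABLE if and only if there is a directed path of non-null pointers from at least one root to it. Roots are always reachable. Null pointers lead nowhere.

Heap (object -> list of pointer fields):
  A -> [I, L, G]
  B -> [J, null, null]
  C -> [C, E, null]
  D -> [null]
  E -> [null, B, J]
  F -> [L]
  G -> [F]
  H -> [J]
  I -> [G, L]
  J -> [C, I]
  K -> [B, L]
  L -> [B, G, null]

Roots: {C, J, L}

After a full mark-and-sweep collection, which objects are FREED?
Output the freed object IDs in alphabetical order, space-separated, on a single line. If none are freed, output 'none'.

Answer: A D H K

Derivation:
Roots: C J L
Mark C: refs=C E null, marked=C
Mark J: refs=C I, marked=C J
Mark L: refs=B G null, marked=C J L
Mark E: refs=null B J, marked=C E J L
Mark I: refs=G L, marked=C E I J L
Mark B: refs=J null null, marked=B C E I J L
Mark G: refs=F, marked=B C E G I J L
Mark F: refs=L, marked=B C E F G I J L
Unmarked (collected): A D H K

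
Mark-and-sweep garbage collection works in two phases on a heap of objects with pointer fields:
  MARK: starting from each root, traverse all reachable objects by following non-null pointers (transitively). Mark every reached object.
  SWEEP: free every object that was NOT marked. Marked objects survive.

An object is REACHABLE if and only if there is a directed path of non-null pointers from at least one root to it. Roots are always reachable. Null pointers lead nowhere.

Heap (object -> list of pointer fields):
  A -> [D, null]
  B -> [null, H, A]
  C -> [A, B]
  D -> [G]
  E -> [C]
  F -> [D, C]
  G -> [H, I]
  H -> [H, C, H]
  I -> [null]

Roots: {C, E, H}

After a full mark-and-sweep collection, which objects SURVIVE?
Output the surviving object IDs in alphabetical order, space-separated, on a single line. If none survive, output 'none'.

Roots: C E H
Mark C: refs=A B, marked=C
Mark E: refs=C, marked=C E
Mark H: refs=H C H, marked=C E H
Mark A: refs=D null, marked=A C E H
Mark B: refs=null H A, marked=A B C E H
Mark D: refs=G, marked=A B C D E H
Mark G: refs=H I, marked=A B C D E G H
Mark I: refs=null, marked=A B C D E G H I
Unmarked (collected): F

Answer: A B C D E G H I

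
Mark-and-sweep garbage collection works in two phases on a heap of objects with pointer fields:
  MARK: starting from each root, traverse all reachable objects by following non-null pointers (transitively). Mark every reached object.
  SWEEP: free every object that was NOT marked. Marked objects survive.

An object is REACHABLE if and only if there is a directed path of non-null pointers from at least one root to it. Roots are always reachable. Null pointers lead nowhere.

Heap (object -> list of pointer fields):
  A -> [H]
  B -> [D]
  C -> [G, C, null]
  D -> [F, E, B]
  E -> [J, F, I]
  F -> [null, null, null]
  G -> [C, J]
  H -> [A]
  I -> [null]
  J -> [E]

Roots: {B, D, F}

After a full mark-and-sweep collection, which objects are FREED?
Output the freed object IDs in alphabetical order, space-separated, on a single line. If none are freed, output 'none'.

Answer: A C G H

Derivation:
Roots: B D F
Mark B: refs=D, marked=B
Mark D: refs=F E B, marked=B D
Mark F: refs=null null null, marked=B D F
Mark E: refs=J F I, marked=B D E F
Mark J: refs=E, marked=B D E F J
Mark I: refs=null, marked=B D E F I J
Unmarked (collected): A C G H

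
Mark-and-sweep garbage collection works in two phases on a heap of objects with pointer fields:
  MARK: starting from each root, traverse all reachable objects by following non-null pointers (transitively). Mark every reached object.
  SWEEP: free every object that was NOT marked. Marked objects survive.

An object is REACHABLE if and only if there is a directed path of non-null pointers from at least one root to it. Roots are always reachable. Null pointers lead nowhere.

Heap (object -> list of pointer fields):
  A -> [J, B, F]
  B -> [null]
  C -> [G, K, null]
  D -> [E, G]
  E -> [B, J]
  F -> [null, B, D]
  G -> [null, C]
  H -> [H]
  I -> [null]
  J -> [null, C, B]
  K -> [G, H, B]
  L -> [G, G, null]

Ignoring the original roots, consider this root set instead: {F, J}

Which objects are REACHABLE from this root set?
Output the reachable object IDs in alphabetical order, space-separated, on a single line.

Roots: F J
Mark F: refs=null B D, marked=F
Mark J: refs=null C B, marked=F J
Mark B: refs=null, marked=B F J
Mark D: refs=E G, marked=B D F J
Mark C: refs=G K null, marked=B C D F J
Mark E: refs=B J, marked=B C D E F J
Mark G: refs=null C, marked=B C D E F G J
Mark K: refs=G H B, marked=B C D E F G J K
Mark H: refs=H, marked=B C D E F G H J K
Unmarked (collected): A I L

Answer: B C D E F G H J K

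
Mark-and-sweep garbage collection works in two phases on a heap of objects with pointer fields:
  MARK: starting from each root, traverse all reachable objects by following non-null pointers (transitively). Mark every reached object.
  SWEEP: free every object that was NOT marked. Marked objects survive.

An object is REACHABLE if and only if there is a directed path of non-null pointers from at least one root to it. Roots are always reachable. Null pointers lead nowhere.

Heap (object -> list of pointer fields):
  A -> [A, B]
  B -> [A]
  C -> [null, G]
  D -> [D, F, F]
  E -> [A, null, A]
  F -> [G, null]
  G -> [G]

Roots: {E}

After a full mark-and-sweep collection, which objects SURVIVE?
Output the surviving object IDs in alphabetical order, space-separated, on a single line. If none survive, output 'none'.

Roots: E
Mark E: refs=A null A, marked=E
Mark A: refs=A B, marked=A E
Mark B: refs=A, marked=A B E
Unmarked (collected): C D F G

Answer: A B E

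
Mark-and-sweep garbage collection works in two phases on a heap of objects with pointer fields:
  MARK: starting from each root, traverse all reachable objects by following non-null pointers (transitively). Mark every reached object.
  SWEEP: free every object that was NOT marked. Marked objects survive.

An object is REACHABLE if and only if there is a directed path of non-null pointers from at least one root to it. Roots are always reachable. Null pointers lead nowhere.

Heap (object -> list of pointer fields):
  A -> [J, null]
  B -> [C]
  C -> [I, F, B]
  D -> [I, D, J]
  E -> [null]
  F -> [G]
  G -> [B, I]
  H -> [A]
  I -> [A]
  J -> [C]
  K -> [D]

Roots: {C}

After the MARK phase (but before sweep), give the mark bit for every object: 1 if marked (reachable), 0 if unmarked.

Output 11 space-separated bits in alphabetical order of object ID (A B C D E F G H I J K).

Answer: 1 1 1 0 0 1 1 0 1 1 0

Derivation:
Roots: C
Mark C: refs=I F B, marked=C
Mark I: refs=A, marked=C I
Mark F: refs=G, marked=C F I
Mark B: refs=C, marked=B C F I
Mark A: refs=J null, marked=A B C F I
Mark G: refs=B I, marked=A B C F G I
Mark J: refs=C, marked=A B C F G I J
Unmarked (collected): D E H K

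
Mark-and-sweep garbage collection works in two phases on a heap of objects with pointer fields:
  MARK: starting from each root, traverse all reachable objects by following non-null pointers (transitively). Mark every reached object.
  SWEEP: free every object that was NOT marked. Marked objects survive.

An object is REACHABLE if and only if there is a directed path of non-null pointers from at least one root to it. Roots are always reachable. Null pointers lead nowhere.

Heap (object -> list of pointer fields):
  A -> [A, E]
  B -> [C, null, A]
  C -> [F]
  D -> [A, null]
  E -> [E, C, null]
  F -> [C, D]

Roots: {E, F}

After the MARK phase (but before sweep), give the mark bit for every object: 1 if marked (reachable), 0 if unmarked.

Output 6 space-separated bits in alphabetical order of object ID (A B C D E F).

Roots: E F
Mark E: refs=E C null, marked=E
Mark F: refs=C D, marked=E F
Mark C: refs=F, marked=C E F
Mark D: refs=A null, marked=C D E F
Mark A: refs=A E, marked=A C D E F
Unmarked (collected): B

Answer: 1 0 1 1 1 1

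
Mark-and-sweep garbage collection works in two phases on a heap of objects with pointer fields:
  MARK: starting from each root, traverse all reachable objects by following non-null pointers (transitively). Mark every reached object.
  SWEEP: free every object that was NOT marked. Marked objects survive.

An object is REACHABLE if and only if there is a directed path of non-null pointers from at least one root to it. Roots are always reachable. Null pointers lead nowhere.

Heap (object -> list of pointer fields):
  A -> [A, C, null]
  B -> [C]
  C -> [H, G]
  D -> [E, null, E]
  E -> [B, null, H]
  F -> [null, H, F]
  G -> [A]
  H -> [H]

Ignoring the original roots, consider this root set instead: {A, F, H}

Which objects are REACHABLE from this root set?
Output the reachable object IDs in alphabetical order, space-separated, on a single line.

Roots: A F H
Mark A: refs=A C null, marked=A
Mark F: refs=null H F, marked=A F
Mark H: refs=H, marked=A F H
Mark C: refs=H G, marked=A C F H
Mark G: refs=A, marked=A C F G H
Unmarked (collected): B D E

Answer: A C F G H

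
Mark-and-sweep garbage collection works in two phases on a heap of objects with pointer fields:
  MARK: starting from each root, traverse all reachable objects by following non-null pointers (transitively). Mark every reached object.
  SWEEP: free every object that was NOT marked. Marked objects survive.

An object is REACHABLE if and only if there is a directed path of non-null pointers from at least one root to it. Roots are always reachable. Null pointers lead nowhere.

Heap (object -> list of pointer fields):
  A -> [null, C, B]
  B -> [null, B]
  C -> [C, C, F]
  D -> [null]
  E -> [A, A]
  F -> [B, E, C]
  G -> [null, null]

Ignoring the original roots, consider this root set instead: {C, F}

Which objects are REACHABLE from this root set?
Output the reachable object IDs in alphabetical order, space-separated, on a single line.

Roots: C F
Mark C: refs=C C F, marked=C
Mark F: refs=B E C, marked=C F
Mark B: refs=null B, marked=B C F
Mark E: refs=A A, marked=B C E F
Mark A: refs=null C B, marked=A B C E F
Unmarked (collected): D G

Answer: A B C E F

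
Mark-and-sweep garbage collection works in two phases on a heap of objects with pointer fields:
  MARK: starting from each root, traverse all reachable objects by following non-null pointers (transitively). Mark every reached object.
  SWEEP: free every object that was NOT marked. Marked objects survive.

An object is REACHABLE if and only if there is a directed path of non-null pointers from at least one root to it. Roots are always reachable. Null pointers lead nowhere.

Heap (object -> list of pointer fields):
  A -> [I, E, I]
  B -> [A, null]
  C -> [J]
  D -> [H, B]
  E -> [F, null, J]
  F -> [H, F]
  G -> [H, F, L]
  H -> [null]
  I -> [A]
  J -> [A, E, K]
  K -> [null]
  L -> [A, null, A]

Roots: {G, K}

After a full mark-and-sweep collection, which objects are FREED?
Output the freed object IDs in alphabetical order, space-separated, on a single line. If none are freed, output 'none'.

Roots: G K
Mark G: refs=H F L, marked=G
Mark K: refs=null, marked=G K
Mark H: refs=null, marked=G H K
Mark F: refs=H F, marked=F G H K
Mark L: refs=A null A, marked=F G H K L
Mark A: refs=I E I, marked=A F G H K L
Mark I: refs=A, marked=A F G H I K L
Mark E: refs=F null J, marked=A E F G H I K L
Mark J: refs=A E K, marked=A E F G H I J K L
Unmarked (collected): B C D

Answer: B C D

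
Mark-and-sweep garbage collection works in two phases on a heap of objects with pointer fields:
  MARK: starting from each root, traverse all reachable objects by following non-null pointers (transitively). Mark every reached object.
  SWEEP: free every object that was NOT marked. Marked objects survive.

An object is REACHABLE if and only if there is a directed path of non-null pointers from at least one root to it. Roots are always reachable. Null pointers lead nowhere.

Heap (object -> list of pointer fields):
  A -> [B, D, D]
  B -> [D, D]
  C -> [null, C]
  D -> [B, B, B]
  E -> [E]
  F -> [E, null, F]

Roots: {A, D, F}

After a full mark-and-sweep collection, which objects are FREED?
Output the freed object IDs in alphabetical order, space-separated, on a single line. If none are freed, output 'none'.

Roots: A D F
Mark A: refs=B D D, marked=A
Mark D: refs=B B B, marked=A D
Mark F: refs=E null F, marked=A D F
Mark B: refs=D D, marked=A B D F
Mark E: refs=E, marked=A B D E F
Unmarked (collected): C

Answer: C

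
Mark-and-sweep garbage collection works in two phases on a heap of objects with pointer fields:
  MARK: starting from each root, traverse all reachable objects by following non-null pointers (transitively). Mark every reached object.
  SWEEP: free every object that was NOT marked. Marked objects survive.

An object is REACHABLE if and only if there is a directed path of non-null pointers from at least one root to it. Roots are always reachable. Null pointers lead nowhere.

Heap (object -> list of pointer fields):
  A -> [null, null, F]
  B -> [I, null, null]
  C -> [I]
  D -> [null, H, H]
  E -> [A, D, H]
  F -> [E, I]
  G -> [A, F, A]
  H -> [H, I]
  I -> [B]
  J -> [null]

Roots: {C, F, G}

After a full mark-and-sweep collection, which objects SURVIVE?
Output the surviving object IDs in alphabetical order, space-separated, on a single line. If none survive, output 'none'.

Answer: A B C D E F G H I

Derivation:
Roots: C F G
Mark C: refs=I, marked=C
Mark F: refs=E I, marked=C F
Mark G: refs=A F A, marked=C F G
Mark I: refs=B, marked=C F G I
Mark E: refs=A D H, marked=C E F G I
Mark A: refs=null null F, marked=A C E F G I
Mark B: refs=I null null, marked=A B C E F G I
Mark D: refs=null H H, marked=A B C D E F G I
Mark H: refs=H I, marked=A B C D E F G H I
Unmarked (collected): J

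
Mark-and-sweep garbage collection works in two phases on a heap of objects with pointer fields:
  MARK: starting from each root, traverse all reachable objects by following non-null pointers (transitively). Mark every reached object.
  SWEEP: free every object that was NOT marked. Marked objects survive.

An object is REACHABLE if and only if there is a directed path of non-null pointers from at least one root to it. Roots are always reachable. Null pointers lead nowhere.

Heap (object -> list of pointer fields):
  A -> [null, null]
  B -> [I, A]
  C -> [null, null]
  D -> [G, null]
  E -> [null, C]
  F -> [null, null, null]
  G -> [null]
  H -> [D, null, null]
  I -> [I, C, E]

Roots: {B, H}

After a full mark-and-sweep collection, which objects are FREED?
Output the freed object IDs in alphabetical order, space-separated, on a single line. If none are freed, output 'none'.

Roots: B H
Mark B: refs=I A, marked=B
Mark H: refs=D null null, marked=B H
Mark I: refs=I C E, marked=B H I
Mark A: refs=null null, marked=A B H I
Mark D: refs=G null, marked=A B D H I
Mark C: refs=null null, marked=A B C D H I
Mark E: refs=null C, marked=A B C D E H I
Mark G: refs=null, marked=A B C D E G H I
Unmarked (collected): F

Answer: F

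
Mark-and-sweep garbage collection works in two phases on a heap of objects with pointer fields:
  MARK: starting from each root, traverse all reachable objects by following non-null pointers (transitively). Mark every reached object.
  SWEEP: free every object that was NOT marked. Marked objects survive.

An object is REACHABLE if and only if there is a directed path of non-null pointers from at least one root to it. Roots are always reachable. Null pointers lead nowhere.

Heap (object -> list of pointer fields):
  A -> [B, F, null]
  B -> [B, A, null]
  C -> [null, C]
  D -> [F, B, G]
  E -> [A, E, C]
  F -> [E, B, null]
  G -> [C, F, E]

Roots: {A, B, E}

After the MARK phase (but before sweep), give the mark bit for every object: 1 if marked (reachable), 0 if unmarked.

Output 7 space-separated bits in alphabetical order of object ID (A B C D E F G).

Roots: A B E
Mark A: refs=B F null, marked=A
Mark B: refs=B A null, marked=A B
Mark E: refs=A E C, marked=A B E
Mark F: refs=E B null, marked=A B E F
Mark C: refs=null C, marked=A B C E F
Unmarked (collected): D G

Answer: 1 1 1 0 1 1 0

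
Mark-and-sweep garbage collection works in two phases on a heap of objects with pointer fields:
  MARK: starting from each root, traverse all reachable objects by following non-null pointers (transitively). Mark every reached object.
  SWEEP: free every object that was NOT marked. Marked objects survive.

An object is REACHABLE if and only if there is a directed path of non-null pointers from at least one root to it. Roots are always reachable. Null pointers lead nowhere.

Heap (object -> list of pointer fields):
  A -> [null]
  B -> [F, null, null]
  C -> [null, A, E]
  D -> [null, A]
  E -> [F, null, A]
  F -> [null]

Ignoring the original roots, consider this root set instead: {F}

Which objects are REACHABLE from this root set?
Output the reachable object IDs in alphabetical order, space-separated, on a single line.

Answer: F

Derivation:
Roots: F
Mark F: refs=null, marked=F
Unmarked (collected): A B C D E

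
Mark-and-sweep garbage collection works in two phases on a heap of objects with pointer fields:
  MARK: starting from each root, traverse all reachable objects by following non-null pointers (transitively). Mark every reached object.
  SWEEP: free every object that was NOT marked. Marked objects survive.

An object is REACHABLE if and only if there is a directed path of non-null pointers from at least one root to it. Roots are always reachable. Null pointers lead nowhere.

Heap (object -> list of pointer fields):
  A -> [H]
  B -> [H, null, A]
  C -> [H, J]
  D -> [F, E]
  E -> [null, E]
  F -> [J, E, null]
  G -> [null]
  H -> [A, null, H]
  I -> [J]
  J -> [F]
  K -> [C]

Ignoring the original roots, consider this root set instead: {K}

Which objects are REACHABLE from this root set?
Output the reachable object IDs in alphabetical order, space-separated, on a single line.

Roots: K
Mark K: refs=C, marked=K
Mark C: refs=H J, marked=C K
Mark H: refs=A null H, marked=C H K
Mark J: refs=F, marked=C H J K
Mark A: refs=H, marked=A C H J K
Mark F: refs=J E null, marked=A C F H J K
Mark E: refs=null E, marked=A C E F H J K
Unmarked (collected): B D G I

Answer: A C E F H J K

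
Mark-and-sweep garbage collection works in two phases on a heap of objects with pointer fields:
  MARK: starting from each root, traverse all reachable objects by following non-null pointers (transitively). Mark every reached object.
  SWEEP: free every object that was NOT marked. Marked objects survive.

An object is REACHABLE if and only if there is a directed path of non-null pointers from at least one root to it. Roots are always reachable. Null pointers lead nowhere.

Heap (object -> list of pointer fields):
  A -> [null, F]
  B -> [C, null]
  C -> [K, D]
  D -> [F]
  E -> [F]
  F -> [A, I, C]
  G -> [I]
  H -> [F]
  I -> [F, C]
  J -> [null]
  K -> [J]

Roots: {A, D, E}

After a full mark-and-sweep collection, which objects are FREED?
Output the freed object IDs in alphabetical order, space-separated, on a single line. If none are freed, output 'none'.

Answer: B G H

Derivation:
Roots: A D E
Mark A: refs=null F, marked=A
Mark D: refs=F, marked=A D
Mark E: refs=F, marked=A D E
Mark F: refs=A I C, marked=A D E F
Mark I: refs=F C, marked=A D E F I
Mark C: refs=K D, marked=A C D E F I
Mark K: refs=J, marked=A C D E F I K
Mark J: refs=null, marked=A C D E F I J K
Unmarked (collected): B G H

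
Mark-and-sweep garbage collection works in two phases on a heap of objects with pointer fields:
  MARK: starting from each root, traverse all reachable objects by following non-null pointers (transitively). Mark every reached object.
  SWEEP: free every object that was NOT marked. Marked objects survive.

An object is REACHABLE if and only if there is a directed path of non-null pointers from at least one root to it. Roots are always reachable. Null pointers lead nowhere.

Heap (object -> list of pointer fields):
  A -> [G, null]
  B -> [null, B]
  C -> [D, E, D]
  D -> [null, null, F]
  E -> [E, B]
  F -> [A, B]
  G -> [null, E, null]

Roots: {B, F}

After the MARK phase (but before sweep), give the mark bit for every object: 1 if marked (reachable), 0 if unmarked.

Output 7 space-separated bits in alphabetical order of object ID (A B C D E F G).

Answer: 1 1 0 0 1 1 1

Derivation:
Roots: B F
Mark B: refs=null B, marked=B
Mark F: refs=A B, marked=B F
Mark A: refs=G null, marked=A B F
Mark G: refs=null E null, marked=A B F G
Mark E: refs=E B, marked=A B E F G
Unmarked (collected): C D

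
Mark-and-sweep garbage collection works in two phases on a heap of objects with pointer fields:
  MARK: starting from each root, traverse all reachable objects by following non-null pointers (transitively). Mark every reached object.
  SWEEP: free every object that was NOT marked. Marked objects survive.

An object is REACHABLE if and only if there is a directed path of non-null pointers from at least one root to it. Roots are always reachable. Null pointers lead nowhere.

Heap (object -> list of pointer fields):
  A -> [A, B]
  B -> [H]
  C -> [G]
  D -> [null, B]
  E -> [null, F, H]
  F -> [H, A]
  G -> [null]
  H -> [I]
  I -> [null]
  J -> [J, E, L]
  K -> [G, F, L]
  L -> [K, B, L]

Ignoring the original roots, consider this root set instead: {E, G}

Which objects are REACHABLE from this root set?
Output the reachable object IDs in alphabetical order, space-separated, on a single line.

Answer: A B E F G H I

Derivation:
Roots: E G
Mark E: refs=null F H, marked=E
Mark G: refs=null, marked=E G
Mark F: refs=H A, marked=E F G
Mark H: refs=I, marked=E F G H
Mark A: refs=A B, marked=A E F G H
Mark I: refs=null, marked=A E F G H I
Mark B: refs=H, marked=A B E F G H I
Unmarked (collected): C D J K L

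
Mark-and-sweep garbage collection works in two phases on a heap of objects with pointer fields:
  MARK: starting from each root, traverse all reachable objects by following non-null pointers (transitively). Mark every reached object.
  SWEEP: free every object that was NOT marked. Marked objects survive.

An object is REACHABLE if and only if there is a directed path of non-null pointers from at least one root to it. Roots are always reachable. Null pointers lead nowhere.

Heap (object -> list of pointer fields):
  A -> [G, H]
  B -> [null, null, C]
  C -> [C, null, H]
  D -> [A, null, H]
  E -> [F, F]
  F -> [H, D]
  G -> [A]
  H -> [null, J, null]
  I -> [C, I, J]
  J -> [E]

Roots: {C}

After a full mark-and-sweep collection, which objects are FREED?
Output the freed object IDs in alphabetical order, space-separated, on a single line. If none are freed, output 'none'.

Roots: C
Mark C: refs=C null H, marked=C
Mark H: refs=null J null, marked=C H
Mark J: refs=E, marked=C H J
Mark E: refs=F F, marked=C E H J
Mark F: refs=H D, marked=C E F H J
Mark D: refs=A null H, marked=C D E F H J
Mark A: refs=G H, marked=A C D E F H J
Mark G: refs=A, marked=A C D E F G H J
Unmarked (collected): B I

Answer: B I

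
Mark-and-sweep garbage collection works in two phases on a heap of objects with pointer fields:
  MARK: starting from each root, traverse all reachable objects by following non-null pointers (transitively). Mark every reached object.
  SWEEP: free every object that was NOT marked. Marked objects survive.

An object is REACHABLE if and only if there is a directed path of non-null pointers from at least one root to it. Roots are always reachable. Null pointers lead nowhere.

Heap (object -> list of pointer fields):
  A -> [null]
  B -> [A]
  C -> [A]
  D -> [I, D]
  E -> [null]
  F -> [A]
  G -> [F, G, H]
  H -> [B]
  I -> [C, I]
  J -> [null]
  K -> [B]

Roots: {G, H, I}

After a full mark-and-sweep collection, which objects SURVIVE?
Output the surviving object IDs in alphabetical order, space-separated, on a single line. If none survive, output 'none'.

Answer: A B C F G H I

Derivation:
Roots: G H I
Mark G: refs=F G H, marked=G
Mark H: refs=B, marked=G H
Mark I: refs=C I, marked=G H I
Mark F: refs=A, marked=F G H I
Mark B: refs=A, marked=B F G H I
Mark C: refs=A, marked=B C F G H I
Mark A: refs=null, marked=A B C F G H I
Unmarked (collected): D E J K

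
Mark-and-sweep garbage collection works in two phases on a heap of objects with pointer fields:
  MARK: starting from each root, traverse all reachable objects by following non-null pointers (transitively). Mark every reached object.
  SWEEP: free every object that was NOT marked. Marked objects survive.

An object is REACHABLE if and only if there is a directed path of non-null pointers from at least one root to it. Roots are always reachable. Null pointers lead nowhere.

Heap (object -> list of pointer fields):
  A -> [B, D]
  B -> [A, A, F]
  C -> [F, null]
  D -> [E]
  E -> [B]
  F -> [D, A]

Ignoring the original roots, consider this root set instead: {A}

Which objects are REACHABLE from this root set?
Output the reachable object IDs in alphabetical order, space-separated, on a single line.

Roots: A
Mark A: refs=B D, marked=A
Mark B: refs=A A F, marked=A B
Mark D: refs=E, marked=A B D
Mark F: refs=D A, marked=A B D F
Mark E: refs=B, marked=A B D E F
Unmarked (collected): C

Answer: A B D E F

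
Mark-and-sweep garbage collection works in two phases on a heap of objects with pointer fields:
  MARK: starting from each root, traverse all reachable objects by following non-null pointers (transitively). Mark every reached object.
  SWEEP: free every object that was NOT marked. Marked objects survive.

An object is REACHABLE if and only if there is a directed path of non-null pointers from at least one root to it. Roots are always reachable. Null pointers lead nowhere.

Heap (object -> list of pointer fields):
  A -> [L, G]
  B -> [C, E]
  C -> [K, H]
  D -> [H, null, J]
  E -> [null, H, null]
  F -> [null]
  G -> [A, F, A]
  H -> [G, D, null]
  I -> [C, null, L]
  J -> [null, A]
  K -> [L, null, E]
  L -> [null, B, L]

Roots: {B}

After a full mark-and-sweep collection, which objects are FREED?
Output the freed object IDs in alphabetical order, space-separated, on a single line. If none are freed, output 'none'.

Roots: B
Mark B: refs=C E, marked=B
Mark C: refs=K H, marked=B C
Mark E: refs=null H null, marked=B C E
Mark K: refs=L null E, marked=B C E K
Mark H: refs=G D null, marked=B C E H K
Mark L: refs=null B L, marked=B C E H K L
Mark G: refs=A F A, marked=B C E G H K L
Mark D: refs=H null J, marked=B C D E G H K L
Mark A: refs=L G, marked=A B C D E G H K L
Mark F: refs=null, marked=A B C D E F G H K L
Mark J: refs=null A, marked=A B C D E F G H J K L
Unmarked (collected): I

Answer: I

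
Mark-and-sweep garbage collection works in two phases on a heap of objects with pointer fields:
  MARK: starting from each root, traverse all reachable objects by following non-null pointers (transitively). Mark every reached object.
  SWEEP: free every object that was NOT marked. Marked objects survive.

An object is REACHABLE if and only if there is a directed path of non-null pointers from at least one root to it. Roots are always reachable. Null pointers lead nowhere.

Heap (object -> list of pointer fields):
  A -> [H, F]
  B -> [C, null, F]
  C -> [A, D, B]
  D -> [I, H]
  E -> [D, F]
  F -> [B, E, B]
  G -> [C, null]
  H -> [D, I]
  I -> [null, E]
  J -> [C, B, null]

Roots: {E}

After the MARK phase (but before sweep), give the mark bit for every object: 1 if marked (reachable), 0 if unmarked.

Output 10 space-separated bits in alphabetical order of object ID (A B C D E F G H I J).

Roots: E
Mark E: refs=D F, marked=E
Mark D: refs=I H, marked=D E
Mark F: refs=B E B, marked=D E F
Mark I: refs=null E, marked=D E F I
Mark H: refs=D I, marked=D E F H I
Mark B: refs=C null F, marked=B D E F H I
Mark C: refs=A D B, marked=B C D E F H I
Mark A: refs=H F, marked=A B C D E F H I
Unmarked (collected): G J

Answer: 1 1 1 1 1 1 0 1 1 0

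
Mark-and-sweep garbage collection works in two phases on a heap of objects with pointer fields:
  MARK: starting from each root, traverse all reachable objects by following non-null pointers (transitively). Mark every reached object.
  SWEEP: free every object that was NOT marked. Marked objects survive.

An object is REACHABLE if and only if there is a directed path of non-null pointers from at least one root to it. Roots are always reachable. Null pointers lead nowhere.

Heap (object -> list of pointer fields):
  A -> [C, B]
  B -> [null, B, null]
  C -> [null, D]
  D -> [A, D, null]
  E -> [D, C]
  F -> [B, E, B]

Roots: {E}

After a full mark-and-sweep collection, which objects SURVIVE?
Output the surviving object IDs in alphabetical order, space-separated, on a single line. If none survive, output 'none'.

Roots: E
Mark E: refs=D C, marked=E
Mark D: refs=A D null, marked=D E
Mark C: refs=null D, marked=C D E
Mark A: refs=C B, marked=A C D E
Mark B: refs=null B null, marked=A B C D E
Unmarked (collected): F

Answer: A B C D E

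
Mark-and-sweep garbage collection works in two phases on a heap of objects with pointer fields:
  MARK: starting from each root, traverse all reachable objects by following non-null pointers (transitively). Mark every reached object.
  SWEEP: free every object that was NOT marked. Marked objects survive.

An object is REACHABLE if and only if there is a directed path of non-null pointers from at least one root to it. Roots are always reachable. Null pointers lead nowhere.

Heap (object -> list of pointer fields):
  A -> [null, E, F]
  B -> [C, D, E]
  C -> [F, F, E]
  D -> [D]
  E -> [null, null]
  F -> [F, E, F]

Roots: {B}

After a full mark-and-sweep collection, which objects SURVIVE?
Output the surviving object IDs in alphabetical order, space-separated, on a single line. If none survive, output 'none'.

Answer: B C D E F

Derivation:
Roots: B
Mark B: refs=C D E, marked=B
Mark C: refs=F F E, marked=B C
Mark D: refs=D, marked=B C D
Mark E: refs=null null, marked=B C D E
Mark F: refs=F E F, marked=B C D E F
Unmarked (collected): A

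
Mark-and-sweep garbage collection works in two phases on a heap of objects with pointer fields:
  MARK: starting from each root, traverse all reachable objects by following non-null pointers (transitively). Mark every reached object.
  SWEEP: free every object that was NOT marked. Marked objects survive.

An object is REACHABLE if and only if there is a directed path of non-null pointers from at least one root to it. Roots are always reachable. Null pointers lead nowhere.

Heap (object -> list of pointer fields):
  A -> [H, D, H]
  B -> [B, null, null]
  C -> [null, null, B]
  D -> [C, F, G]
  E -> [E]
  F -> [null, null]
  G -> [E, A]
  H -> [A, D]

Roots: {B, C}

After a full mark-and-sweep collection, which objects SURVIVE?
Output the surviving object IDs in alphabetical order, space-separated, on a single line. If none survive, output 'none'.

Answer: B C

Derivation:
Roots: B C
Mark B: refs=B null null, marked=B
Mark C: refs=null null B, marked=B C
Unmarked (collected): A D E F G H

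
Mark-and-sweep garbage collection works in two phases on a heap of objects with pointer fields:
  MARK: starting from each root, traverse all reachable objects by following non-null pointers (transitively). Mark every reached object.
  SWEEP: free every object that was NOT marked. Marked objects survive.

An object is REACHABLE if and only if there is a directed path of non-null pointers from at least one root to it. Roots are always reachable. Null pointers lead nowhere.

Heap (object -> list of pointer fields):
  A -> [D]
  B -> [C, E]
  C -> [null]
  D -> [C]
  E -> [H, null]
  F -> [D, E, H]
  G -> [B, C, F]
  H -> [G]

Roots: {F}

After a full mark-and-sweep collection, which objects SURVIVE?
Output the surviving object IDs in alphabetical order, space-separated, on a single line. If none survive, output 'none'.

Roots: F
Mark F: refs=D E H, marked=F
Mark D: refs=C, marked=D F
Mark E: refs=H null, marked=D E F
Mark H: refs=G, marked=D E F H
Mark C: refs=null, marked=C D E F H
Mark G: refs=B C F, marked=C D E F G H
Mark B: refs=C E, marked=B C D E F G H
Unmarked (collected): A

Answer: B C D E F G H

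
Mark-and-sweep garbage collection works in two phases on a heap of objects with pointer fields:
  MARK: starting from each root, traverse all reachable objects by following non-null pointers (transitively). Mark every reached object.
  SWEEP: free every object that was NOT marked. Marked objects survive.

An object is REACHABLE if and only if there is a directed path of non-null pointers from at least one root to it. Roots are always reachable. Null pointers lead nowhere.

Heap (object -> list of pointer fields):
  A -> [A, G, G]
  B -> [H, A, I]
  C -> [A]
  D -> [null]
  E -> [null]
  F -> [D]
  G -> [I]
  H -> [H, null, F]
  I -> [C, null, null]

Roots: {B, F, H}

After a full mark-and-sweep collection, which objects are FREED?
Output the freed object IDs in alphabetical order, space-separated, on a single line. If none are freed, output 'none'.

Roots: B F H
Mark B: refs=H A I, marked=B
Mark F: refs=D, marked=B F
Mark H: refs=H null F, marked=B F H
Mark A: refs=A G G, marked=A B F H
Mark I: refs=C null null, marked=A B F H I
Mark D: refs=null, marked=A B D F H I
Mark G: refs=I, marked=A B D F G H I
Mark C: refs=A, marked=A B C D F G H I
Unmarked (collected): E

Answer: E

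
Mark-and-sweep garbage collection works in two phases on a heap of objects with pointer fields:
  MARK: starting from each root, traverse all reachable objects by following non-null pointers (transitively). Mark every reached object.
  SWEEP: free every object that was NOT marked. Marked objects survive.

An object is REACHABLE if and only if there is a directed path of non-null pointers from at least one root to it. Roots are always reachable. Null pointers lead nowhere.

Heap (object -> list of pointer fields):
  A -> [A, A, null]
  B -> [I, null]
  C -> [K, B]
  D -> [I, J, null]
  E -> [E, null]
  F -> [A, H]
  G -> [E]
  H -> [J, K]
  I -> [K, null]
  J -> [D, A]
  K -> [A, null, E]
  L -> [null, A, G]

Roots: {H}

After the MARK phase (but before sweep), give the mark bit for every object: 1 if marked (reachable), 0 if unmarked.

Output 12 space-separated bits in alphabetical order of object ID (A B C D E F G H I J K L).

Answer: 1 0 0 1 1 0 0 1 1 1 1 0

Derivation:
Roots: H
Mark H: refs=J K, marked=H
Mark J: refs=D A, marked=H J
Mark K: refs=A null E, marked=H J K
Mark D: refs=I J null, marked=D H J K
Mark A: refs=A A null, marked=A D H J K
Mark E: refs=E null, marked=A D E H J K
Mark I: refs=K null, marked=A D E H I J K
Unmarked (collected): B C F G L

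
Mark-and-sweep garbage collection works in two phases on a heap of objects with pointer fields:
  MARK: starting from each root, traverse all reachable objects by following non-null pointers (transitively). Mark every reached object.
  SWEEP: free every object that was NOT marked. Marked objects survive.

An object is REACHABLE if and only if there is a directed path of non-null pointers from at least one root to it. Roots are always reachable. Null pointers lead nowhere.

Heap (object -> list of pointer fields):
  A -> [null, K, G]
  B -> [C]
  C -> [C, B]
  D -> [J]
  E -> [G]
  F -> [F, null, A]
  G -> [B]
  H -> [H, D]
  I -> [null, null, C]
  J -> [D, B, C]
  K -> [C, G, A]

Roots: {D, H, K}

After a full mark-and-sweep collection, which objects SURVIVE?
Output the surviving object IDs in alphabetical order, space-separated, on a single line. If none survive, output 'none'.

Roots: D H K
Mark D: refs=J, marked=D
Mark H: refs=H D, marked=D H
Mark K: refs=C G A, marked=D H K
Mark J: refs=D B C, marked=D H J K
Mark C: refs=C B, marked=C D H J K
Mark G: refs=B, marked=C D G H J K
Mark A: refs=null K G, marked=A C D G H J K
Mark B: refs=C, marked=A B C D G H J K
Unmarked (collected): E F I

Answer: A B C D G H J K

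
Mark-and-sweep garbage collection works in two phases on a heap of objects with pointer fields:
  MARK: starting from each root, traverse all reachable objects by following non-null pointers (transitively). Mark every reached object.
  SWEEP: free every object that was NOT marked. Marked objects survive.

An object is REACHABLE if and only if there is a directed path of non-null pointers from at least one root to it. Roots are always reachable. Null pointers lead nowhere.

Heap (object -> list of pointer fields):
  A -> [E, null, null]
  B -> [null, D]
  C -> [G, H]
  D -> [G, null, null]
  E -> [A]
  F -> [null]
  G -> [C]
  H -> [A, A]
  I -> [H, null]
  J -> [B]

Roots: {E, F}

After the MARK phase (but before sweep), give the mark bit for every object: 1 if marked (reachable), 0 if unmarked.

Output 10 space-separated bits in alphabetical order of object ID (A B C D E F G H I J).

Roots: E F
Mark E: refs=A, marked=E
Mark F: refs=null, marked=E F
Mark A: refs=E null null, marked=A E F
Unmarked (collected): B C D G H I J

Answer: 1 0 0 0 1 1 0 0 0 0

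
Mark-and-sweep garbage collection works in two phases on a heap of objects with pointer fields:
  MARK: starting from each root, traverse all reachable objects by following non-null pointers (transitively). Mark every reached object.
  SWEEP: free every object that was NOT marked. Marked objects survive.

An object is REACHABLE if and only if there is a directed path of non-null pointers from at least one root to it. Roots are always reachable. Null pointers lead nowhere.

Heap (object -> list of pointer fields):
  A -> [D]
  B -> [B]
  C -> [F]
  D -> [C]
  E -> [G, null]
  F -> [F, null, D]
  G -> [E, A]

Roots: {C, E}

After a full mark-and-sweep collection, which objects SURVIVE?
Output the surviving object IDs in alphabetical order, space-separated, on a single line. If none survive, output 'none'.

Roots: C E
Mark C: refs=F, marked=C
Mark E: refs=G null, marked=C E
Mark F: refs=F null D, marked=C E F
Mark G: refs=E A, marked=C E F G
Mark D: refs=C, marked=C D E F G
Mark A: refs=D, marked=A C D E F G
Unmarked (collected): B

Answer: A C D E F G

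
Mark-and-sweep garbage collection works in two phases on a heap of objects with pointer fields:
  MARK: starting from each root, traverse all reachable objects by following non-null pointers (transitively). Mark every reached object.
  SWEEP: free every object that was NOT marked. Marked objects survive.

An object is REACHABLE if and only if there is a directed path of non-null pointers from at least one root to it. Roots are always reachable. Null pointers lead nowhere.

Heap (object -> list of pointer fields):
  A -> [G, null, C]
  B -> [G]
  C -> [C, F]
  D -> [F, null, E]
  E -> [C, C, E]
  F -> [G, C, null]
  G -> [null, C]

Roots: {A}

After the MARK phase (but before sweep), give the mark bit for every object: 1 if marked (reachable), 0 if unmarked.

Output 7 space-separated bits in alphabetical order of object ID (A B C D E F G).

Roots: A
Mark A: refs=G null C, marked=A
Mark G: refs=null C, marked=A G
Mark C: refs=C F, marked=A C G
Mark F: refs=G C null, marked=A C F G
Unmarked (collected): B D E

Answer: 1 0 1 0 0 1 1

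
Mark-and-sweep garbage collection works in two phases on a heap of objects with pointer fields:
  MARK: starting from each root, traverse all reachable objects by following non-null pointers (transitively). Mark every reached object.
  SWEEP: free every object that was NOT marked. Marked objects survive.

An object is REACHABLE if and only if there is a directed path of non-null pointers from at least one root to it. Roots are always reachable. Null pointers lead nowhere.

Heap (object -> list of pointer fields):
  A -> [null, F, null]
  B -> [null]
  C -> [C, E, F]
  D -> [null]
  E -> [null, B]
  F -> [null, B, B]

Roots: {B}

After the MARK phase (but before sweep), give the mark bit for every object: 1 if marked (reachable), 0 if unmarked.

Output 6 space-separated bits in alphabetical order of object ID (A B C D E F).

Roots: B
Mark B: refs=null, marked=B
Unmarked (collected): A C D E F

Answer: 0 1 0 0 0 0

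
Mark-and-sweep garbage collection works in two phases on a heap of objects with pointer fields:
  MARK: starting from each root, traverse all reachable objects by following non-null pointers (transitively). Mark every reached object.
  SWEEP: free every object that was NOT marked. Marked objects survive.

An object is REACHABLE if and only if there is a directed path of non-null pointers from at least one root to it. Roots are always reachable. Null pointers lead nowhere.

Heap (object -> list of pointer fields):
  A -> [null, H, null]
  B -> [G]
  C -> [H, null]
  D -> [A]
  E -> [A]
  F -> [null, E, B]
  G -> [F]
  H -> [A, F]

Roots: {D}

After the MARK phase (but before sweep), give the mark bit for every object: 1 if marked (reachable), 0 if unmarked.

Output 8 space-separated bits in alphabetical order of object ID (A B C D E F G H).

Answer: 1 1 0 1 1 1 1 1

Derivation:
Roots: D
Mark D: refs=A, marked=D
Mark A: refs=null H null, marked=A D
Mark H: refs=A F, marked=A D H
Mark F: refs=null E B, marked=A D F H
Mark E: refs=A, marked=A D E F H
Mark B: refs=G, marked=A B D E F H
Mark G: refs=F, marked=A B D E F G H
Unmarked (collected): C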